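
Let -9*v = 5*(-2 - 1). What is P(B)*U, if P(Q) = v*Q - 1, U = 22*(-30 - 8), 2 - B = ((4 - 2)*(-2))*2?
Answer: -39292/3 ≈ -13097.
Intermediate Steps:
B = 10 (B = 2 - (4 - 2)*(-2)*2 = 2 - 2*(-2)*2 = 2 - (-4)*2 = 2 - 1*(-8) = 2 + 8 = 10)
U = -836 (U = 22*(-38) = -836)
v = 5/3 (v = -5*(-2 - 1)/9 = -5*(-3)/9 = -⅑*(-15) = 5/3 ≈ 1.6667)
P(Q) = -1 + 5*Q/3 (P(Q) = 5*Q/3 - 1 = -1 + 5*Q/3)
P(B)*U = (-1 + (5/3)*10)*(-836) = (-1 + 50/3)*(-836) = (47/3)*(-836) = -39292/3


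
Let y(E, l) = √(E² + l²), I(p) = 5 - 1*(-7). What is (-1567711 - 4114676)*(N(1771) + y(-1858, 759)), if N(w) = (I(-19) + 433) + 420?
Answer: -4915264755 - 5682387*√4028245 ≈ -1.6320e+10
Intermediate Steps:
I(p) = 12 (I(p) = 5 + 7 = 12)
N(w) = 865 (N(w) = (12 + 433) + 420 = 445 + 420 = 865)
(-1567711 - 4114676)*(N(1771) + y(-1858, 759)) = (-1567711 - 4114676)*(865 + √((-1858)² + 759²)) = -5682387*(865 + √(3452164 + 576081)) = -5682387*(865 + √4028245) = -4915264755 - 5682387*√4028245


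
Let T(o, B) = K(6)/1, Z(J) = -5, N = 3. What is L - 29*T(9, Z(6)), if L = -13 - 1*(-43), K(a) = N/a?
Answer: 31/2 ≈ 15.500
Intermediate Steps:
K(a) = 3/a
L = 30 (L = -13 + 43 = 30)
T(o, B) = ½ (T(o, B) = (3/6)/1 = (3*(⅙))*1 = (½)*1 = ½)
L - 29*T(9, Z(6)) = 30 - 29*½ = 30 - 29/2 = 31/2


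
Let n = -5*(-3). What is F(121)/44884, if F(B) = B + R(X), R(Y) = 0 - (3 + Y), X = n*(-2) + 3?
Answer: 145/44884 ≈ 0.0032305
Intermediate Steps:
n = 15
X = -27 (X = 15*(-2) + 3 = -30 + 3 = -27)
R(Y) = -3 - Y (R(Y) = 0 + (-3 - Y) = -3 - Y)
F(B) = 24 + B (F(B) = B + (-3 - 1*(-27)) = B + (-3 + 27) = B + 24 = 24 + B)
F(121)/44884 = (24 + 121)/44884 = 145*(1/44884) = 145/44884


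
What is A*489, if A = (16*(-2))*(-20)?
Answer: 312960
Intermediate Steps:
A = 640 (A = -32*(-20) = 640)
A*489 = 640*489 = 312960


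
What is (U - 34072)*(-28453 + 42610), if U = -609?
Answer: -490978917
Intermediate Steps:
(U - 34072)*(-28453 + 42610) = (-609 - 34072)*(-28453 + 42610) = -34681*14157 = -490978917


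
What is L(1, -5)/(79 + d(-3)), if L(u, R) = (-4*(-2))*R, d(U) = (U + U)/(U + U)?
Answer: -½ ≈ -0.50000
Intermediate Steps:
d(U) = 1 (d(U) = (2*U)/((2*U)) = (2*U)*(1/(2*U)) = 1)
L(u, R) = 8*R
L(1, -5)/(79 + d(-3)) = (8*(-5))/(79 + 1) = -40/80 = (1/80)*(-40) = -½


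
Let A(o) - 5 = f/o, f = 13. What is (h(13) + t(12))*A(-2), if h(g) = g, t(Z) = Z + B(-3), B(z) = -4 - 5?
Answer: -24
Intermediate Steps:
B(z) = -9
A(o) = 5 + 13/o
t(Z) = -9 + Z (t(Z) = Z - 9 = -9 + Z)
(h(13) + t(12))*A(-2) = (13 + (-9 + 12))*(5 + 13/(-2)) = (13 + 3)*(5 + 13*(-½)) = 16*(5 - 13/2) = 16*(-3/2) = -24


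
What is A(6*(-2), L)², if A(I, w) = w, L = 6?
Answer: 36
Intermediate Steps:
A(6*(-2), L)² = 6² = 36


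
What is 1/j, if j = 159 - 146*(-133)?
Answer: 1/19577 ≈ 5.1080e-5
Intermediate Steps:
j = 19577 (j = 159 + 19418 = 19577)
1/j = 1/19577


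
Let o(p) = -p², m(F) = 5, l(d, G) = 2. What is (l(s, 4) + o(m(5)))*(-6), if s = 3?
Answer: 138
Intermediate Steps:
(l(s, 4) + o(m(5)))*(-6) = (2 - 1*5²)*(-6) = (2 - 1*25)*(-6) = (2 - 25)*(-6) = -23*(-6) = 138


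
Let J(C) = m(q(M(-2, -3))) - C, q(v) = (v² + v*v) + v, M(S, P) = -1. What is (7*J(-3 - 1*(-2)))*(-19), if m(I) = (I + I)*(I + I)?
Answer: -665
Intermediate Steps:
q(v) = v + 2*v² (q(v) = (v² + v²) + v = 2*v² + v = v + 2*v²)
m(I) = 4*I² (m(I) = (2*I)*(2*I) = 4*I²)
J(C) = 4 - C (J(C) = 4*(-(1 + 2*(-1)))² - C = 4*(-(1 - 2))² - C = 4*(-1*(-1))² - C = 4*1² - C = 4*1 - C = 4 - C)
(7*J(-3 - 1*(-2)))*(-19) = (7*(4 - (-3 - 1*(-2))))*(-19) = (7*(4 - (-3 + 2)))*(-19) = (7*(4 - 1*(-1)))*(-19) = (7*(4 + 1))*(-19) = (7*5)*(-19) = 35*(-19) = -665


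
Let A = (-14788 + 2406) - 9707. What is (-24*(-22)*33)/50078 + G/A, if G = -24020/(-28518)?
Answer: 55993718978/160948163061 ≈ 0.34790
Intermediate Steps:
G = 12010/14259 (G = -24020*(-1/28518) = 12010/14259 ≈ 0.84227)
A = -22089 (A = -12382 - 9707 = -22089)
(-24*(-22)*33)/50078 + G/A = (-24*(-22)*33)/50078 + (12010/14259)/(-22089) = (528*33)*(1/50078) + (12010/14259)*(-1/22089) = 17424*(1/50078) - 12010/314967051 = 8712/25039 - 12010/314967051 = 55993718978/160948163061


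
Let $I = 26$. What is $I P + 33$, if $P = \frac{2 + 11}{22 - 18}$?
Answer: $\frac{235}{2} \approx 117.5$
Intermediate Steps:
$P = \frac{13}{4} \approx 3.25$
$I P + 33 = 26 \cdot \frac{13}{4} + 33 = \frac{169}{2} + 33 = \frac{235}{2}$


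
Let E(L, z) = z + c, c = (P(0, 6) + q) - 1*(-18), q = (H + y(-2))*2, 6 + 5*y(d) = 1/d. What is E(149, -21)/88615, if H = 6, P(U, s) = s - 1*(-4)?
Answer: 82/443075 ≈ 0.00018507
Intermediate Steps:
P(U, s) = 4 + s (P(U, s) = s + 4 = 4 + s)
y(d) = -6/5 + 1/(5*d)
q = 47/5 (q = (6 + (⅕)*(1 - 6*(-2))/(-2))*2 = (6 + (⅕)*(-½)*(1 + 12))*2 = (6 + (⅕)*(-½)*13)*2 = (6 - 13/10)*2 = (47/10)*2 = 47/5 ≈ 9.4000)
c = 187/5 (c = ((4 + 6) + 47/5) - 1*(-18) = (10 + 47/5) + 18 = 97/5 + 18 = 187/5 ≈ 37.400)
E(L, z) = 187/5 + z (E(L, z) = z + 187/5 = 187/5 + z)
E(149, -21)/88615 = (187/5 - 21)/88615 = (82/5)*(1/88615) = 82/443075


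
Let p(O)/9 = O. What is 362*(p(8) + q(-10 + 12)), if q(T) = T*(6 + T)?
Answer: 31856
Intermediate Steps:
p(O) = 9*O
362*(p(8) + q(-10 + 12)) = 362*(9*8 + (-10 + 12)*(6 + (-10 + 12))) = 362*(72 + 2*(6 + 2)) = 362*(72 + 2*8) = 362*(72 + 16) = 362*88 = 31856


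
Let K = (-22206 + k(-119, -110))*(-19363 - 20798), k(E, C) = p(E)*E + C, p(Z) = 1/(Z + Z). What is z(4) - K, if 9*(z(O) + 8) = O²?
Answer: -16131830431/18 ≈ -8.9621e+8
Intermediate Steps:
p(Z) = 1/(2*Z)
z(O) = -8 + O²/9
k(E, C) = ½ + C (k(E, C) = (1/(2*E))*E + C = ½ + C)
K = 1792425591/2 (K = (-22206 + (½ - 110))*(-19363 - 20798) = (-22206 - 219/2)*(-40161) = -44631/2*(-40161) = 1792425591/2 ≈ 8.9621e+8)
z(4) - K = (-8 + (⅑)*4²) - 1*1792425591/2 = (-8 + (⅑)*16) - 1792425591/2 = (-8 + 16/9) - 1792425591/2 = -56/9 - 1792425591/2 = -16131830431/18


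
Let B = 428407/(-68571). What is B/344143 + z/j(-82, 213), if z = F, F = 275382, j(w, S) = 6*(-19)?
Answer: -57004629185446/23598229653 ≈ -2415.6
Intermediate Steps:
j(w, S) = -114
B = -428407/68571 (B = 428407*(-1/68571) = -428407/68571 ≈ -6.2476)
z = 275382
B/344143 + z/j(-82, 213) = -428407/68571/344143 + 275382/(-114) = -428407/68571*1/344143 + 275382*(-1/114) = -428407/23598229653 - 45897/19 = -57004629185446/23598229653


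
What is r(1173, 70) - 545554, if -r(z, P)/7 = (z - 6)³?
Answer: -11125816795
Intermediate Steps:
r(z, P) = -7*(-6 + z)³ (r(z, P) = -7*(z - 6)³ = -7*(-6 + z)³)
r(1173, 70) - 545554 = -7*(-6 + 1173)³ - 545554 = -7*1167³ - 545554 = -7*1589324463 - 545554 = -11125271241 - 545554 = -11125816795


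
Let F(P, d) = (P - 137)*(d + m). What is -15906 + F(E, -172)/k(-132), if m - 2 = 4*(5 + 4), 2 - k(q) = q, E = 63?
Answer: -15832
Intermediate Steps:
k(q) = 2 - q
m = 38 (m = 2 + 4*(5 + 4) = 2 + 4*9 = 2 + 36 = 38)
F(P, d) = (-137 + P)*(38 + d) (F(P, d) = (P - 137)*(d + 38) = (-137 + P)*(38 + d))
-15906 + F(E, -172)/k(-132) = -15906 + (-5206 - 137*(-172) + 38*63 + 63*(-172))/(2 - 1*(-132)) = -15906 + (-5206 + 23564 + 2394 - 10836)/(2 + 132) = -15906 + 9916/134 = -15906 + 9916*(1/134) = -15906 + 74 = -15832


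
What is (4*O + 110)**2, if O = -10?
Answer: 4900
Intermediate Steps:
(4*O + 110)**2 = (4*(-10) + 110)**2 = (-40 + 110)**2 = 70**2 = 4900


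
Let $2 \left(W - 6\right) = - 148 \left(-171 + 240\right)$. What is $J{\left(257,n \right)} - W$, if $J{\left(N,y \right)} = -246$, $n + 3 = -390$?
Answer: $4854$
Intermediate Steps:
$n = -393$ ($n = -3 - 390 = -393$)
$W = -5100$ ($W = 6 + \frac{\left(-148\right) \left(-171 + 240\right)}{2} = 6 + \frac{\left(-148\right) 69}{2} = 6 + \frac{1}{2} \left(-10212\right) = 6 - 5106 = -5100$)
$J{\left(257,n \right)} - W = -246 - -5100 = -246 + 5100 = 4854$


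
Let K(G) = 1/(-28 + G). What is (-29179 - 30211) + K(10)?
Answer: -1069021/18 ≈ -59390.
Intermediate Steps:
(-29179 - 30211) + K(10) = (-29179 - 30211) + 1/(-28 + 10) = -59390 + 1/(-18) = -59390 - 1/18 = -1069021/18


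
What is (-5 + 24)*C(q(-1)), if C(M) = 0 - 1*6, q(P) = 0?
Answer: -114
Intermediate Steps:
C(M) = -6 (C(M) = 0 - 6 = -6)
(-5 + 24)*C(q(-1)) = (-5 + 24)*(-6) = 19*(-6) = -114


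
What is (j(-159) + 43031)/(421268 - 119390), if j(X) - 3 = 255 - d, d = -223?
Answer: 7252/50313 ≈ 0.14414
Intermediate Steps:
j(X) = 481 (j(X) = 3 + (255 - 1*(-223)) = 3 + (255 + 223) = 3 + 478 = 481)
(j(-159) + 43031)/(421268 - 119390) = (481 + 43031)/(421268 - 119390) = 43512/301878 = 43512*(1/301878) = 7252/50313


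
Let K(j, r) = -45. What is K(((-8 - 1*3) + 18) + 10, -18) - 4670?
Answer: -4715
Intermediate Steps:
K(((-8 - 1*3) + 18) + 10, -18) - 4670 = -45 - 4670 = -4715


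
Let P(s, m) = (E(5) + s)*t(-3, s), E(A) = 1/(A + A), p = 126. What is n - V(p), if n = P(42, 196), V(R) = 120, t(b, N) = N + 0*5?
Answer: 8241/5 ≈ 1648.2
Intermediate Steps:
t(b, N) = N (t(b, N) = N + 0 = N)
E(A) = 1/(2*A)
P(s, m) = s*(⅒ + s) (P(s, m) = ((½)/5 + s)*s = ((½)*(⅕) + s)*s = (⅒ + s)*s = s*(⅒ + s))
n = 8841/5 (n = 42*(⅒ + 42) = 42*(421/10) = 8841/5 ≈ 1768.2)
n - V(p) = 8841/5 - 1*120 = 8841/5 - 120 = 8241/5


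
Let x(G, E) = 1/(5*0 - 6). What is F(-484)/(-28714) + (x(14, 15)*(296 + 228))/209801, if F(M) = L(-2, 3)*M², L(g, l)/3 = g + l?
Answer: -221165905286/9036338871 ≈ -24.475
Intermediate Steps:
L(g, l) = 3*g + 3*l (L(g, l) = 3*(g + l) = 3*g + 3*l)
x(G, E) = -⅙ (x(G, E) = 1/(0 - 6) = 1/(-6) = -⅙)
F(M) = 3*M² (F(M) = (3*(-2) + 3*3)*M² = (-6 + 9)*M² = 3*M²)
F(-484)/(-28714) + (x(14, 15)*(296 + 228))/209801 = (3*(-484)²)/(-28714) - (296 + 228)/6/209801 = (3*234256)*(-1/28714) - ⅙*524*(1/209801) = 702768*(-1/28714) - 262/3*1/209801 = -351384/14357 - 262/629403 = -221165905286/9036338871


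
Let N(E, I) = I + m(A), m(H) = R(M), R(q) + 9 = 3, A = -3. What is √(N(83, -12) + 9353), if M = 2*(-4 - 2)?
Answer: √9335 ≈ 96.618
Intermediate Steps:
M = -12 (M = 2*(-6) = -12)
R(q) = -6 (R(q) = -9 + 3 = -6)
m(H) = -6
N(E, I) = -6 + I (N(E, I) = I - 6 = -6 + I)
√(N(83, -12) + 9353) = √((-6 - 12) + 9353) = √(-18 + 9353) = √9335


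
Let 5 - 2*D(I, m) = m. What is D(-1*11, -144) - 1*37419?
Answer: -74689/2 ≈ -37345.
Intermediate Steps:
D(I, m) = 5/2 - m/2
D(-1*11, -144) - 1*37419 = (5/2 - ½*(-144)) - 1*37419 = (5/2 + 72) - 37419 = 149/2 - 37419 = -74689/2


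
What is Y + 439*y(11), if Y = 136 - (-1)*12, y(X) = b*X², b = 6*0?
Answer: 148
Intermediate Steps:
b = 0
y(X) = 0 (y(X) = 0*X² = 0)
Y = 148 (Y = 136 - 1*(-12) = 136 + 12 = 148)
Y + 439*y(11) = 148 + 439*0 = 148 + 0 = 148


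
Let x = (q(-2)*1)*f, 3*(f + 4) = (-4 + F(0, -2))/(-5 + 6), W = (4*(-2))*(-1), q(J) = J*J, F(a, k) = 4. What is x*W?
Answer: -128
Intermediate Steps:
q(J) = J²
W = 8 (W = -8*(-1) = 8)
f = -4 (f = -4 + ((-4 + 4)/(-5 + 6))/3 = -4 + (0/1)/3 = -4 + (0*1)/3 = -4 + (⅓)*0 = -4 + 0 = -4)
x = -16 (x = ((-2)²*1)*(-4) = (4*1)*(-4) = 4*(-4) = -16)
x*W = -16*8 = -128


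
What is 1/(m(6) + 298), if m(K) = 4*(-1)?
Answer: 1/294 ≈ 0.0034014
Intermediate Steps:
m(K) = -4
1/(m(6) + 298) = 1/(-4 + 298) = 1/294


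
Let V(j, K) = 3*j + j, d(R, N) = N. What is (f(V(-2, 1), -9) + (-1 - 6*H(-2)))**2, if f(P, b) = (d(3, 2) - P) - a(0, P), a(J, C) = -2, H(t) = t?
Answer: 529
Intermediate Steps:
V(j, K) = 4*j
f(P, b) = 4 - P (f(P, b) = (2 - P) - 1*(-2) = (2 - P) + 2 = 4 - P)
(f(V(-2, 1), -9) + (-1 - 6*H(-2)))**2 = ((4 - 4*(-2)) + (-1 - 6*(-2)))**2 = ((4 - 1*(-8)) + (-1 + 12))**2 = ((4 + 8) + 11)**2 = (12 + 11)**2 = 23**2 = 529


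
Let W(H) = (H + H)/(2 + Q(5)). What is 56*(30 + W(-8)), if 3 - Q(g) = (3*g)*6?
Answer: 143696/85 ≈ 1690.5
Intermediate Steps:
Q(g) = 3 - 18*g (Q(g) = 3 - 3*g*6 = 3 - 18*g)
W(H) = -2*H/85 (W(H) = (H + H)/(2 + (3 - 18*5)) = (2*H)/(2 + (3 - 90)) = (2*H)/(2 - 87) = (2*H)/(-85) = (2*H)*(-1/85) = -2*H/85)
56*(30 + W(-8)) = 56*(30 - 2/85*(-8)) = 56*(30 + 16/85) = 56*(2566/85) = 143696/85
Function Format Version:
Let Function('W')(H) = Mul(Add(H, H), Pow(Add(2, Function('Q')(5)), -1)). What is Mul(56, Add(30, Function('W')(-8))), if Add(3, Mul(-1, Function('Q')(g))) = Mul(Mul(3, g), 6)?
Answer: Rational(143696, 85) ≈ 1690.5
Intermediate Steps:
Function('Q')(g) = Add(3, Mul(-18, g)) (Function('Q')(g) = Add(3, Mul(-1, Mul(Mul(3, g), 6))) = Add(3, Mul(-1, Mul(18, g))) = Add(3, Mul(-18, g)))
Function('W')(H) = Mul(Rational(-2, 85), H) (Function('W')(H) = Mul(Add(H, H), Pow(Add(2, Add(3, Mul(-18, 5))), -1)) = Mul(Mul(2, H), Pow(Add(2, Add(3, -90)), -1)) = Mul(Mul(2, H), Pow(Add(2, -87), -1)) = Mul(Mul(2, H), Pow(-85, -1)) = Mul(Mul(2, H), Rational(-1, 85)) = Mul(Rational(-2, 85), H))
Mul(56, Add(30, Function('W')(-8))) = Mul(56, Add(30, Mul(Rational(-2, 85), -8))) = Mul(56, Add(30, Rational(16, 85))) = Mul(56, Rational(2566, 85)) = Rational(143696, 85)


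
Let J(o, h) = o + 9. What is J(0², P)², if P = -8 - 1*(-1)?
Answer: 81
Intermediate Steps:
P = -7 (P = -8 + 1 = -7)
J(o, h) = 9 + o
J(0², P)² = (9 + 0²)² = (9 + 0)² = 9² = 81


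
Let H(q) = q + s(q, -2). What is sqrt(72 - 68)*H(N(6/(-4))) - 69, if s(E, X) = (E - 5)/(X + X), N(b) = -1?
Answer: -68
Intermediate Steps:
s(E, X) = (-5 + E)/(2*X) (s(E, X) = (-5 + E)/((2*X)) = (-5 + E)*(1/(2*X)) = (-5 + E)/(2*X))
H(q) = 5/4 + 3*q/4 (H(q) = q + (1/2)*(-5 + q)/(-2) = q + (1/2)*(-1/2)*(-5 + q) = q + (5/4 - q/4) = 5/4 + 3*q/4)
sqrt(72 - 68)*H(N(6/(-4))) - 69 = sqrt(72 - 68)*(5/4 + (3/4)*(-1)) - 69 = sqrt(4)*(5/4 - 3/4) - 69 = 2*(1/2) - 69 = 1 - 69 = -68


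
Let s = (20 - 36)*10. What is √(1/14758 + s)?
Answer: I*√34847755482/14758 ≈ 12.649*I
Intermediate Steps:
s = -160 (s = -16*10 = -160)
√(1/14758 + s) = √(1/14758 - 160) = √(-2361279/14758) = I*√34847755482/14758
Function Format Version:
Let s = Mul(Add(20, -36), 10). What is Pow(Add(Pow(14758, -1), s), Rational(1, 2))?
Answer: Mul(Rational(1, 14758), I, Pow(34847755482, Rational(1, 2))) ≈ Mul(12.649, I)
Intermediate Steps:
s = -160 (s = Mul(-16, 10) = -160)
Pow(Add(Pow(14758, -1), s), Rational(1, 2)) = Pow(Add(Pow(14758, -1), -160), Rational(1, 2)) = Pow(Add(Rational(1, 14758), -160), Rational(1, 2)) = Pow(Rational(-2361279, 14758), Rational(1, 2)) = Mul(Rational(1, 14758), I, Pow(34847755482, Rational(1, 2)))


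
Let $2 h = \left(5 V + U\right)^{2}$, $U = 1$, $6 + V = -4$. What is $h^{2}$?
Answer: $\frac{5764801}{4} \approx 1.4412 \cdot 10^{6}$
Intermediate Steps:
$V = -10$ ($V = -6 - 4 = -10$)
$h = \frac{2401}{2}$ ($h = \frac{\left(5 \left(-10\right) + 1\right)^{2}}{2} = \frac{\left(-50 + 1\right)^{2}}{2} = \frac{\left(-49\right)^{2}}{2} = \frac{1}{2} \cdot 2401 = \frac{2401}{2} \approx 1200.5$)
$h^{2} = \left(\frac{2401}{2}\right)^{2} = \frac{5764801}{4}$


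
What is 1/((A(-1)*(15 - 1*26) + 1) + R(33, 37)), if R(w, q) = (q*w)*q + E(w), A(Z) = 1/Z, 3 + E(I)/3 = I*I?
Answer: 1/48447 ≈ 2.0641e-5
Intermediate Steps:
E(I) = -9 + 3*I² (E(I) = -9 + 3*(I*I) = -9 + 3*I²)
R(w, q) = -9 + 3*w² + w*q² (R(w, q) = (q*w)*q + (-9 + 3*w²) = w*q² + (-9 + 3*w²) = -9 + 3*w² + w*q²)
1/((A(-1)*(15 - 1*26) + 1) + R(33, 37)) = 1/(((15 - 1*26)/(-1) + 1) + (-9 + 3*33² + 33*37²)) = 1/((-(15 - 26) + 1) + (-9 + 3*1089 + 33*1369)) = 1/((-1*(-11) + 1) + (-9 + 3267 + 45177)) = 1/((11 + 1) + 48435) = 1/(12 + 48435) = 1/48447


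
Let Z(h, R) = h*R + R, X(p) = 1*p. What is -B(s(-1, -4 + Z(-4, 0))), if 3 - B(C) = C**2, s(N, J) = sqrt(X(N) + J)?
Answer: -8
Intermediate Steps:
X(p) = p
Z(h, R) = R + R*h (Z(h, R) = R*h + R = R + R*h)
s(N, J) = sqrt(J + N) (s(N, J) = sqrt(N + J) = sqrt(J + N))
B(C) = 3 - C**2
-B(s(-1, -4 + Z(-4, 0))) = -(3 - (sqrt((-4 + 0*(1 - 4)) - 1))**2) = -(3 - (sqrt((-4 + 0*(-3)) - 1))**2) = -(3 - (sqrt((-4 + 0) - 1))**2) = -(3 - (sqrt(-4 - 1))**2) = -(3 - (sqrt(-5))**2) = -(3 - (I*sqrt(5))**2) = -(3 - 1*(-5)) = -(3 + 5) = -1*8 = -8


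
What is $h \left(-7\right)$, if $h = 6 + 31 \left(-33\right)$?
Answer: $7119$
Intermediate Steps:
$h = -1017$ ($h = 6 - 1023 = -1017$)
$h \left(-7\right) = \left(-1017\right) \left(-7\right) = 7119$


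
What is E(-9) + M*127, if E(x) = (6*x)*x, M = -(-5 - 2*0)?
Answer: 1121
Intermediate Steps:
M = 5 (M = -(-5 + 0) = -1*(-5) = 5)
E(x) = 6*x²
E(-9) + M*127 = 6*(-9)² + 5*127 = 6*81 + 635 = 486 + 635 = 1121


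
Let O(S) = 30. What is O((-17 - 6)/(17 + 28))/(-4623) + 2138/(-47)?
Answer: -3295128/72427 ≈ -45.496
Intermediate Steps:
O((-17 - 6)/(17 + 28))/(-4623) + 2138/(-47) = 30/(-4623) + 2138/(-47) = 30*(-1/4623) + 2138*(-1/47) = -10/1541 - 2138/47 = -3295128/72427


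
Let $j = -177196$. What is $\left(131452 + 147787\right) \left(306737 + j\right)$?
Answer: $36172899299$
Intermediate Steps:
$\left(131452 + 147787\right) \left(306737 + j\right) = \left(131452 + 147787\right) \left(306737 - 177196\right) = 279239 \cdot 129541 = 36172899299$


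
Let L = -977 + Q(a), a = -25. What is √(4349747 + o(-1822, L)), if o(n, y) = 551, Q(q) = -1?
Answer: √4350298 ≈ 2085.7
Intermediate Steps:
L = -978 (L = -977 - 1 = -978)
√(4349747 + o(-1822, L)) = √(4349747 + 551) = √4350298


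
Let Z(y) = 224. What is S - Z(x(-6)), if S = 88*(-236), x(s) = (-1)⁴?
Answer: -20992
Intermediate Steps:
x(s) = 1
S = -20768
S - Z(x(-6)) = -20768 - 1*224 = -20768 - 224 = -20992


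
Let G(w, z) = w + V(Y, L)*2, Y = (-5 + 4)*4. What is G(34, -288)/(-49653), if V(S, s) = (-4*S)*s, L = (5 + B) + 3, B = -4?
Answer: -2/613 ≈ -0.0032626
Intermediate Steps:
Y = -4 (Y = -1*4 = -4)
L = 4 (L = (5 - 4) + 3 = 1 + 3 = 4)
V(S, s) = -4*S*s
G(w, z) = 128 + w (G(w, z) = w - 4*(-4)*4*2 = w + 64*2 = w + 128 = 128 + w)
G(34, -288)/(-49653) = (128 + 34)/(-49653) = 162*(-1/49653) = -2/613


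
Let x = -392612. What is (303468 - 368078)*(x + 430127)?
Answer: -2423844150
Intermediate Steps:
(303468 - 368078)*(x + 430127) = (303468 - 368078)*(-392612 + 430127) = -64610*37515 = -2423844150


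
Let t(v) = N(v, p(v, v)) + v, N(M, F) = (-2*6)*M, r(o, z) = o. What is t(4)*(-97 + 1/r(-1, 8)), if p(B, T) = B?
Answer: 4312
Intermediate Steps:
N(M, F) = -12*M
t(v) = -11*v (t(v) = -12*v + v = -11*v)
t(4)*(-97 + 1/r(-1, 8)) = (-11*4)*(-97 + 1/(-1)) = -44*(-97 - 1) = -44*(-98) = 4312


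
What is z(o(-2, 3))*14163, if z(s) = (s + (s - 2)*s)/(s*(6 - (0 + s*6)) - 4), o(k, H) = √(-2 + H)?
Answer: 0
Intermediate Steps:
z(s) = (s + s*(-2 + s))/(-4 + s*(6 - 6*s)) (z(s) = (s + (-2 + s)*s)/(s*(6 - (0 + 6*s)) - 4) = (s + s*(-2 + s))/(s*(6 - 6*s) - 4) = (s + s*(-2 + s))/(-4 + s*(6 - 6*s)))
z(o(-2, 3))*14163 = (√(-2 + 3)*(1 - √(-2 + 3))/(2*(2 - 3*√(-2 + 3) + 3*(√(-2 + 3))²)))*14163 = (√1*(1 - √1)/(2*(2 - 3*√1 + 3*(√1)²)))*14163 = ((½)*1*(1 - 1*1)/(2 - 3*1 + 3*1²))*14163 = ((½)*1*(1 - 1)/(2 - 3 + 3*1))*14163 = ((½)*1*0/(2 - 3 + 3))*14163 = ((½)*1*0/2)*14163 = ((½)*1*(½)*0)*14163 = 0*14163 = 0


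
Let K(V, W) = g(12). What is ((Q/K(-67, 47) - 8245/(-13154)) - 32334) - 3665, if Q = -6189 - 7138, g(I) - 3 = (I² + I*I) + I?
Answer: -143652651461/3985662 ≈ -36042.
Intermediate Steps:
g(I) = 3 + I + 2*I² (g(I) = 3 + ((I² + I*I) + I) = 3 + ((I² + I²) + I) = 3 + (2*I² + I) = 3 + (I + 2*I²) = 3 + I + 2*I²)
K(V, W) = 303 (K(V, W) = 3 + 12 + 2*12² = 3 + 12 + 2*144 = 3 + 12 + 288 = 303)
Q = -13327
((Q/K(-67, 47) - 8245/(-13154)) - 32334) - 3665 = ((-13327/303 - 8245/(-13154)) - 32334) - 3665 = ((-13327*1/303 - 8245*(-1/13154)) - 32334) - 3665 = ((-13327/303 + 8245/13154) - 32334) - 3665 = (-172805123/3985662 - 32334) - 3665 = -129045200231/3985662 - 3665 = -143652651461/3985662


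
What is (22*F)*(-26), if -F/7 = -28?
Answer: -112112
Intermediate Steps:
F = 196 (F = -7*(-28) = 196)
(22*F)*(-26) = (22*196)*(-26) = 4312*(-26) = -112112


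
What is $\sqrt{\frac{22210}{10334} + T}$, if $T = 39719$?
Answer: $\frac{\sqrt{1060470832726}}{5167} \approx 199.3$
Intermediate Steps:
$\sqrt{\frac{22210}{10334} + T} = \sqrt{\frac{22210}{10334} + 39719} = \sqrt{22210 \cdot \frac{1}{10334} + 39719} = \sqrt{\frac{11105}{5167} + 39719} = \sqrt{\frac{205239178}{5167}} = \frac{\sqrt{1060470832726}}{5167}$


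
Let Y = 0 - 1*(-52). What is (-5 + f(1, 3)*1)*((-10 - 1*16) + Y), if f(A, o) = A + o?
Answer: -26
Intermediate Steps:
Y = 52 (Y = 0 + 52 = 52)
(-5 + f(1, 3)*1)*((-10 - 1*16) + Y) = (-5 + (1 + 3)*1)*((-10 - 1*16) + 52) = (-5 + 4*1)*((-10 - 16) + 52) = (-5 + 4)*(-26 + 52) = -1*26 = -26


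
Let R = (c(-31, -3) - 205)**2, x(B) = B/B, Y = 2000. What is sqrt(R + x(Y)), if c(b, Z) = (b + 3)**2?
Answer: sqrt(335242) ≈ 579.00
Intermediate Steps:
x(B) = 1
c(b, Z) = (3 + b)**2
R = 335241 (R = ((3 - 31)**2 - 205)**2 = ((-28)**2 - 205)**2 = (784 - 205)**2 = 579**2 = 335241)
sqrt(R + x(Y)) = sqrt(335241 + 1) = sqrt(335242)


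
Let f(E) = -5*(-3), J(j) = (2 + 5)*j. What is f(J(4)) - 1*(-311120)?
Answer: 311135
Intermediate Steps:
J(j) = 7*j
f(E) = 15
f(J(4)) - 1*(-311120) = 15 - 1*(-311120) = 15 + 311120 = 311135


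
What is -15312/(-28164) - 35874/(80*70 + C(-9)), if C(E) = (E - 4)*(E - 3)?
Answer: -38425811/6754666 ≈ -5.6888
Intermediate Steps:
C(E) = (-4 + E)*(-3 + E)
-15312/(-28164) - 35874/(80*70 + C(-9)) = -15312/(-28164) - 35874/(80*70 + (12 + (-9)² - 7*(-9))) = -15312*(-1/28164) - 35874/(5600 + (12 + 81 + 63)) = 1276/2347 - 35874/(5600 + 156) = 1276/2347 - 35874/5756 = 1276/2347 - 35874*1/5756 = 1276/2347 - 17937/2878 = -38425811/6754666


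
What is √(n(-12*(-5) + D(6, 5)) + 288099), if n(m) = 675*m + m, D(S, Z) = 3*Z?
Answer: √338799 ≈ 582.06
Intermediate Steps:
n(m) = 676*m
√(n(-12*(-5) + D(6, 5)) + 288099) = √(676*(-12*(-5) + 3*5) + 288099) = √(676*(60 + 15) + 288099) = √(676*75 + 288099) = √(50700 + 288099) = √338799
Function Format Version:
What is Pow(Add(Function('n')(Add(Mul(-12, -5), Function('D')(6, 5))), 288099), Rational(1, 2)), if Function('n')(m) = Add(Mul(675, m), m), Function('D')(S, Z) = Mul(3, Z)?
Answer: Pow(338799, Rational(1, 2)) ≈ 582.06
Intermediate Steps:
Function('n')(m) = Mul(676, m)
Pow(Add(Function('n')(Add(Mul(-12, -5), Function('D')(6, 5))), 288099), Rational(1, 2)) = Pow(Add(Mul(676, Add(Mul(-12, -5), Mul(3, 5))), 288099), Rational(1, 2)) = Pow(Add(Mul(676, Add(60, 15)), 288099), Rational(1, 2)) = Pow(Add(Mul(676, 75), 288099), Rational(1, 2)) = Pow(Add(50700, 288099), Rational(1, 2)) = Pow(338799, Rational(1, 2))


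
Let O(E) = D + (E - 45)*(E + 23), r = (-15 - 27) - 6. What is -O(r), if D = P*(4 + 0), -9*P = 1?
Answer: -20921/9 ≈ -2324.6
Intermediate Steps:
P = -⅑ (P = -⅑*1 = -⅑ ≈ -0.11111)
D = -4/9 (D = -(4 + 0)/9 = -⅑*4 = -4/9 ≈ -0.44444)
r = -48 (r = -42 - 6 = -48)
O(E) = -4/9 + (-45 + E)*(23 + E) (O(E) = -4/9 + (E - 45)*(E + 23) = -4/9 + (-45 + E)*(23 + E))
-O(r) = -(-9319/9 + (-48)² - 22*(-48)) = -(-9319/9 + 2304 + 1056) = -1*20921/9 = -20921/9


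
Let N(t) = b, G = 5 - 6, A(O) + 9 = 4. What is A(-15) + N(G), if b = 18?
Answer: 13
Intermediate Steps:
A(O) = -5 (A(O) = -9 + 4 = -5)
G = -1
N(t) = 18
A(-15) + N(G) = -5 + 18 = 13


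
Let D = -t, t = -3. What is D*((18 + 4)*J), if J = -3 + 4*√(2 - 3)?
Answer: -198 + 264*I ≈ -198.0 + 264.0*I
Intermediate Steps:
J = -3 + 4*I (J = -3 + 4*√(-1) = -3 + 4*I ≈ -3.0 + 4.0*I)
D = 3 (D = -1*(-3) = 3)
D*((18 + 4)*J) = 3*((18 + 4)*(-3 + 4*I)) = 3*(22*(-3 + 4*I)) = 3*(-66 + 88*I) = -198 + 264*I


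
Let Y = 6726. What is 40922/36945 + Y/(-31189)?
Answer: 1027824188/1152277605 ≈ 0.89199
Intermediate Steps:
40922/36945 + Y/(-31189) = 40922/36945 + 6726/(-31189) = 40922*(1/36945) + 6726*(-1/31189) = 40922/36945 - 6726/31189 = 1027824188/1152277605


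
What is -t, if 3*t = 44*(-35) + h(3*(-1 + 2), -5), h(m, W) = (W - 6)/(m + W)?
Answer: 1023/2 ≈ 511.50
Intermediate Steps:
h(m, W) = (-6 + W)/(W + m)
t = -1023/2 (t = (44*(-35) + (-6 - 5)/(-5 + 3*(-1 + 2)))/3 = (-1540 - 11/(-5 + 3*1))/3 = (-1540 - 11/(-5 + 3))/3 = (-1540 - 11/(-2))/3 = (-1540 - ½*(-11))/3 = (-1540 + 11/2)/3 = (⅓)*(-3069/2) = -1023/2 ≈ -511.50)
-t = -1*(-1023/2) = 1023/2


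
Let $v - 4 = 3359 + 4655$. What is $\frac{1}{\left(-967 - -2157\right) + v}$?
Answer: $\frac{1}{9208} \approx 0.0001086$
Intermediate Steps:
$v = 8018$ ($v = 4 + \left(3359 + 4655\right) = 4 + 8014 = 8018$)
$\frac{1}{\left(-967 - -2157\right) + v} = \frac{1}{\left(-967 - -2157\right) + 8018} = \frac{1}{\left(-967 + 2157\right) + 8018} = \frac{1}{1190 + 8018} = \frac{1}{9208}$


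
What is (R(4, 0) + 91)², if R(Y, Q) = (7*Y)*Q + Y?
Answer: 9025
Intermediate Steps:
R(Y, Q) = Y + 7*Q*Y (R(Y, Q) = 7*Q*Y + Y = Y + 7*Q*Y)
(R(4, 0) + 91)² = (4*(1 + 7*0) + 91)² = (4*(1 + 0) + 91)² = (4*1 + 91)² = (4 + 91)² = 95² = 9025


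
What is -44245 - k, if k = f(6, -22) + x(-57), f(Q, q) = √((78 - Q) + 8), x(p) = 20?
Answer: -44265 - 4*√5 ≈ -44274.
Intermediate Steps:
f(Q, q) = √(86 - Q)
k = 20 + 4*√5 (k = √(86 - 1*6) + 20 = √(86 - 6) + 20 = √80 + 20 = 4*√5 + 20 = 20 + 4*√5 ≈ 28.944)
-44245 - k = -44245 - (20 + 4*√5) = -44245 + (-20 - 4*√5) = -44265 - 4*√5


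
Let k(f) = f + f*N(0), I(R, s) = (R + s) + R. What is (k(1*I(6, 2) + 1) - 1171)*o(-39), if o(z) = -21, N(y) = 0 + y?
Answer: 24276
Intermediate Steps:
N(y) = y
I(R, s) = s + 2*R
k(f) = f (k(f) = f + f*0 = f + 0 = f)
(k(1*I(6, 2) + 1) - 1171)*o(-39) = ((1*(2 + 2*6) + 1) - 1171)*(-21) = ((1*(2 + 12) + 1) - 1171)*(-21) = ((1*14 + 1) - 1171)*(-21) = ((14 + 1) - 1171)*(-21) = (15 - 1171)*(-21) = -1156*(-21) = 24276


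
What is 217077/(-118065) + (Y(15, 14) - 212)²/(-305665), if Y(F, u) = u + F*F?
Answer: -4429260706/2405889215 ≈ -1.8410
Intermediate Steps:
Y(F, u) = u + F²
217077/(-118065) + (Y(15, 14) - 212)²/(-305665) = 217077/(-118065) + ((14 + 15²) - 212)²/(-305665) = 217077*(-1/118065) + ((14 + 225) - 212)²*(-1/305665) = -72359/39355 + (239 - 212)²*(-1/305665) = -72359/39355 + 27²*(-1/305665) = -72359/39355 + 729*(-1/305665) = -72359/39355 - 729/305665 = -4429260706/2405889215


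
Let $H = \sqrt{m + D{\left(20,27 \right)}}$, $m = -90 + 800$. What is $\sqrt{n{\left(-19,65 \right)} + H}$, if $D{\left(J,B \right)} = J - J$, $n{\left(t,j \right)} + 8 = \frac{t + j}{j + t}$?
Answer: $\sqrt{-7 + \sqrt{710}} \approx 4.4324$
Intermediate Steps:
$m = 710$
$n{\left(t,j \right)} = -7$ ($n{\left(t,j \right)} = -8 + \frac{t + j}{j + t} = -8 + \frac{j + t}{j + t} = -8 + 1 = -7$)
$D{\left(J,B \right)} = 0$
$H = \sqrt{710}$ ($H = \sqrt{710 + 0} = \sqrt{710} \approx 26.646$)
$\sqrt{n{\left(-19,65 \right)} + H} = \sqrt{-7 + \sqrt{710}}$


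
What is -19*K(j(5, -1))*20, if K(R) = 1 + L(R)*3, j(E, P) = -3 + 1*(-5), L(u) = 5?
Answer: -6080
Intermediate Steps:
j(E, P) = -8 (j(E, P) = -3 - 5 = -8)
K(R) = 16 (K(R) = 1 + 5*3 = 1 + 15 = 16)
-19*K(j(5, -1))*20 = -19*16*20 = -304*20 = -6080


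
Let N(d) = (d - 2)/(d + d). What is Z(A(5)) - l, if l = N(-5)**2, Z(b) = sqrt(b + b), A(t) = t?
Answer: -49/100 + sqrt(10) ≈ 2.6723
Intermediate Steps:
N(d) = (-2 + d)/(2*d) (N(d) = (-2 + d)/((2*d)) = (-2 + d)*(1/(2*d)) = (-2 + d)/(2*d))
Z(b) = sqrt(2)*sqrt(b) (Z(b) = sqrt(2*b) = sqrt(2)*sqrt(b))
l = 49/100 (l = ((1/2)*(-2 - 5)/(-5))**2 = ((1/2)*(-1/5)*(-7))**2 = (7/10)**2 = 49/100 ≈ 0.49000)
Z(A(5)) - l = sqrt(2)*sqrt(5) - 1*49/100 = sqrt(10) - 49/100 = -49/100 + sqrt(10)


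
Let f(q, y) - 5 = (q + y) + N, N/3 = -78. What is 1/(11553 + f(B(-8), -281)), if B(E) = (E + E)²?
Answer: 1/11299 ≈ 8.8503e-5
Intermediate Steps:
N = -234 (N = 3*(-78) = -234)
B(E) = 4*E² (B(E) = (2*E)² = 4*E²)
f(q, y) = -229 + q + y (f(q, y) = 5 + ((q + y) - 234) = 5 + (-234 + q + y) = -229 + q + y)
1/(11553 + f(B(-8), -281)) = 1/(11553 + (-229 + 4*(-8)² - 281)) = 1/(11553 + (-229 + 4*64 - 281)) = 1/(11553 + (-229 + 256 - 281)) = 1/(11553 - 254) = 1/11299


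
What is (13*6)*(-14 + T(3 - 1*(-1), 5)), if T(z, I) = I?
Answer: -702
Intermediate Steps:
(13*6)*(-14 + T(3 - 1*(-1), 5)) = (13*6)*(-14 + 5) = 78*(-9) = -702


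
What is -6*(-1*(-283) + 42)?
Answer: -1950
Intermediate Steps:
-6*(-1*(-283) + 42) = -6*(283 + 42) = -6*325 = -1950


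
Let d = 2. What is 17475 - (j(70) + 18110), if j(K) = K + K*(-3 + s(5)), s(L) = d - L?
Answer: -285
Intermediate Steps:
s(L) = 2 - L
j(K) = -5*K (j(K) = K + K*(-3 + (2 - 1*5)) = K + K*(-3 + (2 - 5)) = K + K*(-3 - 3) = K + K*(-6) = K - 6*K = -5*K)
17475 - (j(70) + 18110) = 17475 - (-5*70 + 18110) = 17475 - (-350 + 18110) = 17475 - 1*17760 = 17475 - 17760 = -285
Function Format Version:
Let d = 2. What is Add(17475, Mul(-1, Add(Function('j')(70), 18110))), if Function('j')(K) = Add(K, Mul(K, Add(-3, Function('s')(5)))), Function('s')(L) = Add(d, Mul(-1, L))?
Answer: -285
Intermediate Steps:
Function('s')(L) = Add(2, Mul(-1, L))
Function('j')(K) = Mul(-5, K) (Function('j')(K) = Add(K, Mul(K, Add(-3, Add(2, Mul(-1, 5))))) = Add(K, Mul(K, Add(-3, Add(2, -5)))) = Add(K, Mul(K, Add(-3, -3))) = Add(K, Mul(K, -6)) = Add(K, Mul(-6, K)) = Mul(-5, K))
Add(17475, Mul(-1, Add(Function('j')(70), 18110))) = Add(17475, Mul(-1, Add(Mul(-5, 70), 18110))) = Add(17475, Mul(-1, Add(-350, 18110))) = Add(17475, Mul(-1, 17760)) = Add(17475, -17760) = -285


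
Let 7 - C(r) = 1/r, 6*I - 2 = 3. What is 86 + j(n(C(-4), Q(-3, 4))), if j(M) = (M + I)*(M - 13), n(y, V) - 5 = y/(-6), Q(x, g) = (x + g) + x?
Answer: 8335/192 ≈ 43.411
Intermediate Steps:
I = 5/6 (I = 1/3 + (1/6)*3 = 1/3 + 1/2 = 5/6 ≈ 0.83333)
Q(x, g) = g + 2*x (Q(x, g) = (g + x) + x = g + 2*x)
C(r) = 7 - 1/r
n(y, V) = 5 - y/6 (n(y, V) = 5 + y/(-6) = 5 + y*(-1/6) = 5 - y/6)
j(M) = (-13 + M)*(5/6 + M) (j(M) = (M + 5/6)*(M - 13) = (5/6 + M)*(-13 + M) = (-13 + M)*(5/6 + M))
86 + j(n(C(-4), Q(-3, 4))) = 86 + (-65/6 + (5 - (7 - 1/(-4))/6)**2 - 73*(5 - (7 - 1/(-4))/6)/6) = 86 + (-65/6 + (5 - (7 - 1*(-1/4))/6)**2 - 73*(5 - (7 - 1*(-1/4))/6)/6) = 86 + (-65/6 + (5 - (7 + 1/4)/6)**2 - 73*(5 - (7 + 1/4)/6)/6) = 86 + (-65/6 + (5 - 1/6*29/4)**2 - 73*(5 - 1/6*29/4)/6) = 86 + (-65/6 + (5 - 29/24)**2 - 73*(5 - 29/24)/6) = 86 + (-65/6 + (91/24)**2 - 73/6*91/24) = 86 + (-65/6 + 8281/576 - 6643/144) = 86 - 8177/192 = 8335/192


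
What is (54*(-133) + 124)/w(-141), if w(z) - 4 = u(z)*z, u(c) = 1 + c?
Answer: -3529/9872 ≈ -0.35748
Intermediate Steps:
w(z) = 4 + z*(1 + z) (w(z) = 4 + (1 + z)*z = 4 + z*(1 + z))
(54*(-133) + 124)/w(-141) = (54*(-133) + 124)/(4 - 141*(1 - 141)) = (-7182 + 124)/(4 - 141*(-140)) = -7058/(4 + 19740) = -7058/19744 = -7058*1/19744 = -3529/9872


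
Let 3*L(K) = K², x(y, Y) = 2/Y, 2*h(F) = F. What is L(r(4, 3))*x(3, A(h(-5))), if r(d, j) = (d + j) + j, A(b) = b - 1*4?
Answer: -400/39 ≈ -10.256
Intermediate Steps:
h(F) = F/2
A(b) = -4 + b (A(b) = b - 4 = -4 + b)
r(d, j) = d + 2*j
L(K) = K²/3
L(r(4, 3))*x(3, A(h(-5))) = ((4 + 2*3)²/3)*(2/(-4 + (½)*(-5))) = ((4 + 6)²/3)*(2/(-4 - 5/2)) = ((⅓)*10²)*(2/(-13/2)) = ((⅓)*100)*(2*(-2/13)) = (100/3)*(-4/13) = -400/39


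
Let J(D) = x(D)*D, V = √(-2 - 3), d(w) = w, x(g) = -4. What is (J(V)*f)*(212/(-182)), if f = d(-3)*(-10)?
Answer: 12720*I*√5/91 ≈ 312.56*I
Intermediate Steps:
f = 30 (f = -3*(-10) = 30)
V = I*√5 (V = √(-5) = I*√5 ≈ 2.2361*I)
J(D) = -4*D
(J(V)*f)*(212/(-182)) = (-4*I*√5*30)*(212/(-182)) = (-4*I*√5*30)*(212*(-1/182)) = -120*I*√5*(-106/91) = 12720*I*√5/91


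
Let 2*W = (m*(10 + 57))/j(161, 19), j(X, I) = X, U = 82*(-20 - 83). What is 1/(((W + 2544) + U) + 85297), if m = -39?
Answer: 322/25562577 ≈ 1.2597e-5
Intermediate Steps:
U = -8446 (U = 82*(-103) = -8446)
W = -2613/322 (W = (-39*(10 + 57)/161)/2 = (-39*67*(1/161))/2 = (-2613*1/161)/2 = (1/2)*(-2613/161) = -2613/322 ≈ -8.1149)
1/(((W + 2544) + U) + 85297) = 1/(((-2613/322 + 2544) - 8446) + 85297) = 1/((816555/322 - 8446) + 85297) = 1/(-1903057/322 + 85297) = 1/(25562577/322) = 322/25562577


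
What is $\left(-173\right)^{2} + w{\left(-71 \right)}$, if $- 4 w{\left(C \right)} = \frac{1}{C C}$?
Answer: $\frac{603488355}{20164} \approx 29929.0$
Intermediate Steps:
$w{\left(C \right)} = - \frac{1}{4 C^{2}}$ ($w{\left(C \right)} = - \frac{1}{4 C C} = - \frac{1}{4 C^{2}}$)
$\left(-173\right)^{2} + w{\left(-71 \right)} = \left(-173\right)^{2} - \frac{1}{4 \cdot 5041} = 29929 - \frac{1}{20164} = \frac{603488355}{20164}$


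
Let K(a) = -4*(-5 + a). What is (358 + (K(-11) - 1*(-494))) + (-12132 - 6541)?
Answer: -17757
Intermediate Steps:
K(a) = 20 - 4*a
(358 + (K(-11) - 1*(-494))) + (-12132 - 6541) = (358 + ((20 - 4*(-11)) - 1*(-494))) + (-12132 - 6541) = (358 + ((20 + 44) + 494)) - 18673 = (358 + (64 + 494)) - 18673 = (358 + 558) - 18673 = 916 - 18673 = -17757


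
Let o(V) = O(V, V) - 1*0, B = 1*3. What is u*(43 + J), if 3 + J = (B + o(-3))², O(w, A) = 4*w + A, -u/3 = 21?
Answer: -11592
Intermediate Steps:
u = -63 (u = -3*21 = -63)
B = 3
O(w, A) = A + 4*w
o(V) = 5*V (o(V) = (V + 4*V) - 1*0 = 5*V + 0 = 5*V)
J = 141 (J = -3 + (3 + 5*(-3))² = -3 + (3 - 15)² = -3 + (-12)² = -3 + 144 = 141)
u*(43 + J) = -63*(43 + 141) = -63*184 = -11592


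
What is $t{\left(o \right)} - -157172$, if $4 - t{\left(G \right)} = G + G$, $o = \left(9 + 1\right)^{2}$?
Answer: $156976$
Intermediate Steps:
$o = 100$ ($o = 10^{2} = 100$)
$t{\left(G \right)} = 4 - 2 G$ ($t{\left(G \right)} = 4 - \left(G + G\right) = 4 - 2 G$)
$t{\left(o \right)} - -157172 = \left(4 - 200\right) - -157172 = \left(4 - 200\right) + 157172 = -196 + 157172 = 156976$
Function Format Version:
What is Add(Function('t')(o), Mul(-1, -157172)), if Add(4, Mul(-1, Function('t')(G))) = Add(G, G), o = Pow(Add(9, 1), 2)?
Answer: 156976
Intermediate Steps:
o = 100 (o = Pow(10, 2) = 100)
Function('t')(G) = Add(4, Mul(-2, G)) (Function('t')(G) = Add(4, Mul(-1, Add(G, G))) = Add(4, Mul(-1, Mul(2, G))) = Add(4, Mul(-2, G)))
Add(Function('t')(o), Mul(-1, -157172)) = Add(Add(4, Mul(-2, 100)), Mul(-1, -157172)) = Add(Add(4, -200), 157172) = Add(-196, 157172) = 156976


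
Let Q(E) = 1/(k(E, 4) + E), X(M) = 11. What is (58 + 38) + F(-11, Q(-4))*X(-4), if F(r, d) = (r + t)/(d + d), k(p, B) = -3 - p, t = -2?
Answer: 621/2 ≈ 310.50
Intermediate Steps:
Q(E) = -⅓ (Q(E) = 1/((-3 - E) + E) = 1/(-3) = -⅓)
F(r, d) = (-2 + r)/(2*d) (F(r, d) = (r - 2)/(d + d) = (-2 + r)/((2*d)) = (-2 + r)*(1/(2*d)) = (-2 + r)/(2*d))
(58 + 38) + F(-11, Q(-4))*X(-4) = (58 + 38) + ((-2 - 11)/(2*(-⅓)))*11 = 96 + ((½)*(-3)*(-13))*11 = 96 + (39/2)*11 = 96 + 429/2 = 621/2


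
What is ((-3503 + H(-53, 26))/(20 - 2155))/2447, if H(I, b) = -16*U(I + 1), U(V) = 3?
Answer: 3551/5224345 ≈ 0.00067970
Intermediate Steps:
H(I, b) = -48 (H(I, b) = -16*3 = -48)
((-3503 + H(-53, 26))/(20 - 2155))/2447 = ((-3503 - 48)/(20 - 2155))/2447 = -3551/(-2135)*(1/2447) = -3551*(-1/2135)*(1/2447) = (3551/2135)*(1/2447) = 3551/5224345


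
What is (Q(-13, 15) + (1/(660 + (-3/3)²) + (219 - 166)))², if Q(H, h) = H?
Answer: 699126481/436921 ≈ 1600.1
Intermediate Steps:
(Q(-13, 15) + (1/(660 + (-3/3)²) + (219 - 166)))² = (-13 + (1/(660 + (-3/3)²) + (219 - 166)))² = (-13 + (1/(660 + ((⅓)*(-3))²) + 53))² = (-13 + (1/(660 + (-1)²) + 53))² = (-13 + (1/(660 + 1) + 53))² = (-13 + (1/661 + 53))² = (-13 + 35034/661)² = (26441/661)² = 699126481/436921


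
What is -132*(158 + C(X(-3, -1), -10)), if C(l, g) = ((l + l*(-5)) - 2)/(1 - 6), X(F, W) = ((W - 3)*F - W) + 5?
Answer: -114048/5 ≈ -22810.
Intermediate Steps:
X(F, W) = 5 - W + F*(-3 + W) (X(F, W) = ((-3 + W)*F - W) + 5 = (F*(-3 + W) - W) + 5 = (-W + F*(-3 + W)) + 5 = 5 - W + F*(-3 + W))
C(l, g) = ⅖ + 4*l/5 (C(l, g) = ((l - 5*l) - 2)/(-5) = (-4*l - 2)*(-⅕) = (-2 - 4*l)*(-⅕) = ⅖ + 4*l/5)
-132*(158 + C(X(-3, -1), -10)) = -132*(158 + (⅖ + 4*(5 - 1*(-1) - 3*(-3) - 3*(-1))/5)) = -132*(158 + (⅖ + 4*(5 + 1 + 9 + 3)/5)) = -132*(158 + (⅖ + (⅘)*18)) = -132*(158 + (⅖ + 72/5)) = -132*(158 + 74/5) = -132*864/5 = -114048/5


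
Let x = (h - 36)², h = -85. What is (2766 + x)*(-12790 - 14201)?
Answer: -469832337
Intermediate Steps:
x = 14641 (x = (-85 - 36)² = (-121)² = 14641)
(2766 + x)*(-12790 - 14201) = (2766 + 14641)*(-12790 - 14201) = 17407*(-26991) = -469832337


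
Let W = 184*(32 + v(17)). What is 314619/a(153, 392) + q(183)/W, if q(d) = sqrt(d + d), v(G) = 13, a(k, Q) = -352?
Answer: -314619/352 + sqrt(366)/8280 ≈ -893.80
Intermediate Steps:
q(d) = sqrt(2)*sqrt(d) (q(d) = sqrt(2*d) = sqrt(2)*sqrt(d))
W = 8280 (W = 184*(32 + 13) = 184*45 = 8280)
314619/a(153, 392) + q(183)/W = 314619/(-352) + (sqrt(2)*sqrt(183))/8280 = 314619*(-1/352) + sqrt(366)*(1/8280) = -314619/352 + sqrt(366)/8280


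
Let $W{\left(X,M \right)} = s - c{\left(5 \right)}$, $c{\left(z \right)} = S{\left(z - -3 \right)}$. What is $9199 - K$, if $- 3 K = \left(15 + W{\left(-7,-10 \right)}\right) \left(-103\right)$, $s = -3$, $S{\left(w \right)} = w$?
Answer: $\frac{27185}{3} \approx 9061.7$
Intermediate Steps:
$c{\left(z \right)} = 3 + z$ ($c{\left(z \right)} = z - -3 = z + 3 = 3 + z$)
$W{\left(X,M \right)} = -11$ ($W{\left(X,M \right)} = -3 - \left(3 + 5\right) = -3 - 8 = -11$)
$K = \frac{412}{3}$ ($K = - \frac{\left(15 - 11\right) \left(-103\right)}{3} = - \frac{4 \left(-103\right)}{3} = \left(- \frac{1}{3}\right) \left(-412\right) = \frac{412}{3} \approx 137.33$)
$9199 - K = 9199 - \frac{412}{3} = \frac{27185}{3}$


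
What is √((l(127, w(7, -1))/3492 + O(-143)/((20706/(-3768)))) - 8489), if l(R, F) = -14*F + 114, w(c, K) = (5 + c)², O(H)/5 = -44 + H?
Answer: I*√116126112775890/118146 ≈ 91.211*I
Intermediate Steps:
O(H) = -220 + 5*H (O(H) = 5*(-44 + H) = -220 + 5*H)
l(R, F) = 114 - 14*F
√((l(127, w(7, -1))/3492 + O(-143)/((20706/(-3768)))) - 8489) = √(((114 - 14*(5 + 7)²)/3492 + (-220 + 5*(-143))/((20706/(-3768)))) - 8489) = √(((114 - 14*12²)*(1/3492) + (-220 - 715)/((20706*(-1/3768)))) - 8489) = √(((114 - 14*144)*(1/3492) - 935/(-3451/628)) - 8489) = √(((114 - 2016)*(1/3492) - 935*(-628/3451)) - 8489) = √((-1902*1/3492 + 34540/203) - 8489) = √((-317/582 + 34540/203) - 8489) = √(20037929/118146 - 8489) = √(-982903465/118146) = I*√116126112775890/118146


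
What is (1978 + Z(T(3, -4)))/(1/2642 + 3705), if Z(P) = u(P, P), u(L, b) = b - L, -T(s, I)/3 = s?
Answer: 5225876/9788611 ≈ 0.53387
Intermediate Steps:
T(s, I) = -3*s
Z(P) = 0 (Z(P) = P - P = 0)
(1978 + Z(T(3, -4)))/(1/2642 + 3705) = (1978 + 0)/(1/2642 + 3705) = 1978/(1/2642 + 3705) = 1978/(9788611/2642) = 1978*(2642/9788611) = 5225876/9788611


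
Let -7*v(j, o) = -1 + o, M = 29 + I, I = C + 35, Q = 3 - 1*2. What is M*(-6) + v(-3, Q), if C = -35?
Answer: -174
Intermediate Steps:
Q = 1 (Q = 3 - 2 = 1)
I = 0 (I = -35 + 35 = 0)
M = 29 (M = 29 + 0 = 29)
v(j, o) = ⅐ - o/7 (v(j, o) = -(-1 + o)/7 = ⅐ - o/7)
M*(-6) + v(-3, Q) = 29*(-6) + (⅐ - ⅐*1) = -174 + (⅐ - ⅐) = -174 + 0 = -174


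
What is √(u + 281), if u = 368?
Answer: √649 ≈ 25.475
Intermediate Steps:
√(u + 281) = √(368 + 281) = √649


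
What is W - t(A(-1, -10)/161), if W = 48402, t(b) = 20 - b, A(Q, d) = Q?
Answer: 7789501/161 ≈ 48382.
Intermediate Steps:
W - t(A(-1, -10)/161) = 48402 - (20 - (-1)/161) = 48402 - (20 - 1*(-1/161)) = 48402 - (20 + 1/161) = 48402 - 1*3221/161 = 48402 - 3221/161 = 7789501/161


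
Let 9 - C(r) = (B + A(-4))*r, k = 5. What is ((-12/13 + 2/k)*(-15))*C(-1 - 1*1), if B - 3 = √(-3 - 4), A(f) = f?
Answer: 714/13 + 204*I*√7/13 ≈ 54.923 + 41.518*I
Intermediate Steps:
B = 3 + I*√7 (B = 3 + √(-3 - 4) = 3 + √(-7) = 3 + I*√7 ≈ 3.0 + 2.6458*I)
C(r) = 9 - r*(-1 + I*√7) (C(r) = 9 - ((3 + I*√7) - 4)*r = 9 - (-1 + I*√7)*r = 9 - r*(-1 + I*√7))
((-12/13 + 2/k)*(-15))*C(-1 - 1*1) = ((-12/13 + 2/5)*(-15))*(9 + (-1 - 1*1) - I*(-1 - 1*1)*√7) = ((-12*1/13 + 2*(⅕))*(-15))*(9 + (-1 - 1) - I*(-1 - 1)*√7) = ((-12/13 + ⅖)*(-15))*(9 - 2 - 1*I*(-2)*√7) = (-34/65*(-15))*(9 - 2 + 2*I*√7) = 102*(7 + 2*I*√7)/13 = 714/13 + 204*I*√7/13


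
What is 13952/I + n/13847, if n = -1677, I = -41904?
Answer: -16466647/36265293 ≈ -0.45406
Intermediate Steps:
13952/I + n/13847 = 13952/(-41904) - 1677/13847 = 13952*(-1/41904) - 1677*1/13847 = -872/2619 - 1677/13847 = -16466647/36265293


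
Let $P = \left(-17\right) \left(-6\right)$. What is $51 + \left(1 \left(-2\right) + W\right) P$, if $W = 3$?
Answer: $153$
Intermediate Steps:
$P = 102$
$51 + \left(1 \left(-2\right) + W\right) P = 51 + \left(1 \left(-2\right) + 3\right) 102 = 51 + \left(-2 + 3\right) 102 = 51 + 1 \cdot 102 = 51 + 102 = 153$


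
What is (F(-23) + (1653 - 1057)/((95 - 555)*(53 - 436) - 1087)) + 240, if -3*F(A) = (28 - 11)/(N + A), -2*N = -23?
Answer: 2905534366/12081417 ≈ 240.50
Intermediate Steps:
N = 23/2 (N = -1/2*(-23) = 23/2 ≈ 11.500)
F(A) = -17/(3*(23/2 + A)) (F(A) = -(28 - 11)/(3*(23/2 + A)) = -17/(3*(23/2 + A)))
(F(-23) + (1653 - 1057)/((95 - 555)*(53 - 436) - 1087)) + 240 = (-34/(69 + 6*(-23)) + (1653 - 1057)/((95 - 555)*(53 - 436) - 1087)) + 240 = (-34/(69 - 138) + 596/(-460*(-383) - 1087)) + 240 = (-34/(-69) + 596/(176180 - 1087)) + 240 = (-34*(-1/69) + 596/175093) + 240 = (34/69 + 596*(1/175093)) + 240 = (34/69 + 596/175093) + 240 = 5994286/12081417 + 240 = 2905534366/12081417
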